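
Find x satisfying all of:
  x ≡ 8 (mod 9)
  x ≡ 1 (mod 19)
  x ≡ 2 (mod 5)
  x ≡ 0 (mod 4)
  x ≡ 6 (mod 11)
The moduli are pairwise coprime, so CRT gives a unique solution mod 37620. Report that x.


Product of moduli M = 9 · 19 · 5 · 4 · 11 = 37620.
Merge one congruence at a time:
  Start: x ≡ 8 (mod 9).
  Combine with x ≡ 1 (mod 19); new modulus lcm = 171.
    Write x = 8 + 9·t and substitute into x ≡ 1 (mod 19): 9·t ≡ 1 − 8 = -7 (mod 19).
    Reduce coefficients mod 19: 9·t ≡ 12 (mod 19).
    The inverse of 9 mod 19 is 17 (since 9·17 = 153 = 8·19 + 1), so t ≡ 17·12 = 204 ≡ 14 (mod 19).
    Then x = 8 + 9·14 = 134, valid modulo lcm(9, 19) = 171: x ≡ 134 (mod 171).
  Combine with x ≡ 2 (mod 5); new modulus lcm = 855.
    Write x = 134 + 171·t and substitute into x ≡ 2 (mod 5): 171·t ≡ 2 − 134 = -132 (mod 5).
    Reduce coefficients mod 5: 1·t ≡ 3 (mod 5).
    So t ≡ 3 (mod 5).
    Then x = 134 + 171·3 = 647, valid modulo lcm(171, 5) = 855: x ≡ 647 (mod 855).
  Combine with x ≡ 0 (mod 4); new modulus lcm = 3420.
    Write x = 647 + 855·t and substitute into x ≡ 0 (mod 4): 855·t ≡ 0 − 647 = -647 (mod 4).
    Reduce coefficients mod 4: 3·t ≡ 1 (mod 4).
    The inverse of 3 mod 4 is 3 (since 3·3 = 9 = 2·4 + 1), so t ≡ 3·1 = 3 ≡ 3 (mod 4).
    Then x = 647 + 855·3 = 3212, valid modulo lcm(855, 4) = 3420: x ≡ 3212 (mod 3420).
  Combine with x ≡ 6 (mod 11); new modulus lcm = 37620.
    Write x = 3212 + 3420·t and substitute into x ≡ 6 (mod 11): 3420·t ≡ 6 − 3212 = -3206 (mod 11).
    Reduce coefficients mod 11: 10·t ≡ 6 (mod 11).
    The inverse of 10 mod 11 is 10 (since 10·10 = 100 = 9·11 + 1), so t ≡ 10·6 = 60 ≡ 5 (mod 11).
    Then x = 3212 + 3420·5 = 20312, valid modulo lcm(3420, 11) = 37620: x ≡ 20312 (mod 37620).
Verify against each original: 20312 mod 9 = 8, 20312 mod 19 = 1, 20312 mod 5 = 2, 20312 mod 4 = 0, 20312 mod 11 = 6.

x ≡ 20312 (mod 37620).


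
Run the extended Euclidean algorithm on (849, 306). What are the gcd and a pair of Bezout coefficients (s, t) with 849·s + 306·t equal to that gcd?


Euclidean algorithm on (849, 306) — divide until remainder is 0:
  849 = 2 · 306 + 237
  306 = 1 · 237 + 69
  237 = 3 · 69 + 30
  69 = 2 · 30 + 9
  30 = 3 · 9 + 3
  9 = 3 · 3 + 0
gcd(849, 306) = 3.
Track Bezout coefficients alongside the remainders: start with r₀ = 849 = a·1 + b·0 (s = 1, t = 0) and r₁ = 306 = a·0 + b·1 (s = 0, t = 1); each new remainder r_{k+1} = r_{k-1} − q_k·r_k inherits s_{k+1} = s_{k-1} − q_k·s_k, t_{k+1} = t_{k-1} − q_k·t_k, so r_k = a·s_k + b·t_k at every step:
  q = 2: r = 237, s = 1 − 2·0 = 1, t = 0 − 2·1 = -2  (check: 849·1 + 306·(-2) = 237)
  q = 1: r = 69, s = 0 − 1·1 = -1, t = 1 − 1·(-2) = 3  (check: 849·(-1) + 306·3 = 69)
  q = 3: r = 30, s = 1 − 3·(-1) = 4, t = -2 − 3·3 = -11  (check: 849·4 + 306·(-11) = 30)
  q = 2: r = 9, s = -1 − 2·4 = -9, t = 3 − 2·(-11) = 25  (check: 849·(-9) + 306·25 = 9)
  q = 3: r = 3, s = 4 − 3·(-9) = 31, t = -11 − 3·25 = -86  (check: 849·31 + 306·(-86) = 3)
The row with r = 3 (the gcd) gives the Bezout coefficients s = 31, t = -86.
Result: 849 · (31) + 306 · (-86) = 3.

gcd(849, 306) = 3; s = 31, t = -86 (check: 849·31 + 306·(-86) = 3).


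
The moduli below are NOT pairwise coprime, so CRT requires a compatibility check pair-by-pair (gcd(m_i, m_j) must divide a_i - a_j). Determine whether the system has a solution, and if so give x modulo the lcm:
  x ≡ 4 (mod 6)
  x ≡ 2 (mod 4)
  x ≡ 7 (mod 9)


Moduli 6, 4, 9 are not pairwise coprime, so CRT works modulo lcm(m_i) when all pairwise compatibility conditions hold.
Pairwise compatibility: gcd(m_i, m_j) must divide a_i - a_j for every pair.
Merge one congruence at a time:
  Start: x ≡ 4 (mod 6).
  Combine with x ≡ 2 (mod 4): gcd(6, 4) = 2; 2 - 4 = -2, which IS divisible by 2, so compatible.
    Write x = 4 + 6·t and substitute into x ≡ 2 (mod 4): 6·t ≡ 2 − 4 = -2 (mod 4).
    Divide the congruence (and modulus) by g = 2: 3·t ≡ -1 (mod 2).
    Reduce coefficients mod 2: 1·t ≡ 1 (mod 2).
    So t ≡ 1 (mod 2).
    Then x = 4 + 6·1 = 10, valid modulo lcm(6, 4) = 12: x ≡ 10 (mod 12).
  Combine with x ≡ 7 (mod 9): gcd(12, 9) = 3; 7 - 10 = -3, which IS divisible by 3, so compatible.
    Write x = 10 + 12·t and substitute into x ≡ 7 (mod 9): 12·t ≡ 7 − 10 = -3 (mod 9).
    Divide the congruence (and modulus) by g = 3: 4·t ≡ -1 (mod 3).
    Reduce coefficients mod 3: 1·t ≡ 2 (mod 3).
    So t ≡ 2 (mod 3).
    Then x = 10 + 12·2 = 34, valid modulo lcm(12, 9) = 36: x ≡ 34 (mod 36).
Verify: 34 mod 6 = 4, 34 mod 4 = 2, 34 mod 9 = 7.

x ≡ 34 (mod 36).


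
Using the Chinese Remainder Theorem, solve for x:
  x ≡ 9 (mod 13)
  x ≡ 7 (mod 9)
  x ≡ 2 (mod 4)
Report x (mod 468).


Moduli 13, 9, 4 are pairwise coprime; by CRT there is a unique solution modulo M = 13 · 9 · 4 = 468.
Solve pairwise, accumulating the modulus:
  Start with x ≡ 9 (mod 13).
  Combine with x ≡ 7 (mod 9): since gcd(13, 9) = 1, we get a unique residue mod 117.
    Write x = 9 + 13·t and substitute into x ≡ 7 (mod 9): 13·t ≡ 7 − 9 = -2 (mod 9).
    Reduce coefficients mod 9: 4·t ≡ 7 (mod 9).
    The inverse of 4 mod 9 is 7 (since 4·7 = 28 = 3·9 + 1), so t ≡ 7·7 = 49 ≡ 4 (mod 9).
    Then x = 9 + 13·4 = 61, valid modulo lcm(13, 9) = 117: x ≡ 61 (mod 117).
  Combine with x ≡ 2 (mod 4): since gcd(117, 4) = 1, we get a unique residue mod 468.
    Write x = 61 + 117·t and substitute into x ≡ 2 (mod 4): 117·t ≡ 2 − 61 = -59 (mod 4).
    Reduce coefficients mod 4: 1·t ≡ 1 (mod 4).
    So t ≡ 1 (mod 4).
    Then x = 61 + 117·1 = 178, valid modulo lcm(117, 4) = 468: x ≡ 178 (mod 468).
Verify: 178 mod 13 = 9 ✓, 178 mod 9 = 7 ✓, 178 mod 4 = 2 ✓.

x ≡ 178 (mod 468).


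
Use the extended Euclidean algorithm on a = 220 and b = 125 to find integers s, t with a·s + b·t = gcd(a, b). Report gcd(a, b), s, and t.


Euclidean algorithm on (220, 125) — divide until remainder is 0:
  220 = 1 · 125 + 95
  125 = 1 · 95 + 30
  95 = 3 · 30 + 5
  30 = 6 · 5 + 0
gcd(220, 125) = 5.
Track Bezout coefficients alongside the remainders: start with r₀ = 220 = a·1 + b·0 (s = 1, t = 0) and r₁ = 125 = a·0 + b·1 (s = 0, t = 1); each new remainder r_{k+1} = r_{k-1} − q_k·r_k inherits s_{k+1} = s_{k-1} − q_k·s_k, t_{k+1} = t_{k-1} − q_k·t_k, so r_k = a·s_k + b·t_k at every step:
  q = 1: r = 95, s = 1 − 1·0 = 1, t = 0 − 1·1 = -1  (check: 220·1 + 125·(-1) = 95)
  q = 1: r = 30, s = 0 − 1·1 = -1, t = 1 − 1·(-1) = 2  (check: 220·(-1) + 125·2 = 30)
  q = 3: r = 5, s = 1 − 3·(-1) = 4, t = -1 − 3·2 = -7  (check: 220·4 + 125·(-7) = 5)
The row with r = 5 (the gcd) gives the Bezout coefficients s = 4, t = -7.
Result: 220 · (4) + 125 · (-7) = 5.

gcd(220, 125) = 5; s = 4, t = -7 (check: 220·4 + 125·(-7) = 5).


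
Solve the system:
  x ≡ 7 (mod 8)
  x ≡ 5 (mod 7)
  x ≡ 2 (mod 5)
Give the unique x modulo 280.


Moduli 8, 7, 5 are pairwise coprime; by CRT there is a unique solution modulo M = 8 · 7 · 5 = 280.
Solve pairwise, accumulating the modulus:
  Start with x ≡ 7 (mod 8).
  Combine with x ≡ 5 (mod 7): since gcd(8, 7) = 1, we get a unique residue mod 56.
    Write x = 7 + 8·t and substitute into x ≡ 5 (mod 7): 8·t ≡ 5 − 7 = -2 (mod 7).
    Reduce coefficients mod 7: 1·t ≡ 5 (mod 7).
    So t ≡ 5 (mod 7).
    Then x = 7 + 8·5 = 47, valid modulo lcm(8, 7) = 56: x ≡ 47 (mod 56).
  Combine with x ≡ 2 (mod 5): since gcd(56, 5) = 1, we get a unique residue mod 280.
    Write x = 47 + 56·t and substitute into x ≡ 2 (mod 5): 56·t ≡ 2 − 47 = -45 (mod 5).
    Reduce coefficients mod 5: 1·t ≡ 0 (mod 5).
    So t ≡ 0 (mod 5).
    Then x = 47 + 56·0 = 47, valid modulo lcm(56, 5) = 280: x ≡ 47 (mod 280).
Verify: 47 mod 8 = 7 ✓, 47 mod 7 = 5 ✓, 47 mod 5 = 2 ✓.

x ≡ 47 (mod 280).


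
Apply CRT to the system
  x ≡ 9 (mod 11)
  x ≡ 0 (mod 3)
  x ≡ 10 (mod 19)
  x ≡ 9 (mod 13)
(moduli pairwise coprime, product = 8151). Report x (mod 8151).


Product of moduli M = 11 · 3 · 19 · 13 = 8151.
Merge one congruence at a time:
  Start: x ≡ 9 (mod 11).
  Combine with x ≡ 0 (mod 3); new modulus lcm = 33.
    Write x = 9 + 11·t and substitute into x ≡ 0 (mod 3): 11·t ≡ 0 − 9 = -9 (mod 3).
    Reduce coefficients mod 3: 2·t ≡ 0 (mod 3).
    The inverse of 2 mod 3 is 2 (since 2·2 = 4 = 1·3 + 1), so t ≡ 2·0 = 0 ≡ 0 (mod 3).
    Then x = 9 + 11·0 = 9, valid modulo lcm(11, 3) = 33: x ≡ 9 (mod 33).
  Combine with x ≡ 10 (mod 19); new modulus lcm = 627.
    Write x = 9 + 33·t and substitute into x ≡ 10 (mod 19): 33·t ≡ 10 − 9 = 1 (mod 19).
    Reduce coefficients mod 19: 14·t ≡ 1 (mod 19).
    The inverse of 14 mod 19 is 15 (since 14·15 = 210 = 11·19 + 1), so t ≡ 15·1 = 15 ≡ 15 (mod 19).
    Then x = 9 + 33·15 = 504, valid modulo lcm(33, 19) = 627: x ≡ 504 (mod 627).
  Combine with x ≡ 9 (mod 13); new modulus lcm = 8151.
    Write x = 504 + 627·t and substitute into x ≡ 9 (mod 13): 627·t ≡ 9 − 504 = -495 (mod 13).
    Reduce coefficients mod 13: 3·t ≡ 12 (mod 13).
    The inverse of 3 mod 13 is 9 (since 3·9 = 27 = 2·13 + 1), so t ≡ 9·12 = 108 ≡ 4 (mod 13).
    Then x = 504 + 627·4 = 3012, valid modulo lcm(627, 13) = 8151: x ≡ 3012 (mod 8151).
Verify against each original: 3012 mod 11 = 9, 3012 mod 3 = 0, 3012 mod 19 = 10, 3012 mod 13 = 9.

x ≡ 3012 (mod 8151).


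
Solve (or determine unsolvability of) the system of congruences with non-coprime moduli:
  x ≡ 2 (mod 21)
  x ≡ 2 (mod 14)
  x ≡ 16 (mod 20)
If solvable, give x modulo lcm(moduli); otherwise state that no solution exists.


Moduli 21, 14, 20 are not pairwise coprime, so CRT works modulo lcm(m_i) when all pairwise compatibility conditions hold.
Pairwise compatibility: gcd(m_i, m_j) must divide a_i - a_j for every pair.
Merge one congruence at a time:
  Start: x ≡ 2 (mod 21).
  Combine with x ≡ 2 (mod 14): gcd(21, 14) = 7; 2 - 2 = 0, which IS divisible by 7, so compatible.
    Write x = 2 + 21·t and substitute into x ≡ 2 (mod 14): 21·t ≡ 2 − 2 = 0 (mod 14).
    Divide the congruence (and modulus) by g = 7: 3·t ≡ 0 (mod 2).
    Reduce coefficients mod 2: 1·t ≡ 0 (mod 2).
    So t ≡ 0 (mod 2).
    Then x = 2 + 21·0 = 2, valid modulo lcm(21, 14) = 42: x ≡ 2 (mod 42).
  Combine with x ≡ 16 (mod 20): gcd(42, 20) = 2; 16 - 2 = 14, which IS divisible by 2, so compatible.
    Write x = 2 + 42·t and substitute into x ≡ 16 (mod 20): 42·t ≡ 16 − 2 = 14 (mod 20).
    Divide the congruence (and modulus) by g = 2: 21·t ≡ 7 (mod 10).
    Reduce coefficients mod 10: 1·t ≡ 7 (mod 10).
    So t ≡ 7 (mod 10).
    Then x = 2 + 42·7 = 296, valid modulo lcm(42, 20) = 420: x ≡ 296 (mod 420).
Verify: 296 mod 21 = 2, 296 mod 14 = 2, 296 mod 20 = 16.

x ≡ 296 (mod 420).


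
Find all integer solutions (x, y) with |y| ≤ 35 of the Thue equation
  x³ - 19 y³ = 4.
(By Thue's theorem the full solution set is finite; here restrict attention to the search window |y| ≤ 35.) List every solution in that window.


The equation is x³ - 19y³ = 4. For fixed y, x³ = 19·y³ + 4, so a solution requires the RHS to be a perfect cube.
Strategy: iterate y from -35 to 35, compute RHS = 19·y³ + 4, and check whether it is a (positive or negative) perfect cube.
Check small values of y:
  y = 0: RHS = 4 is not a perfect cube.
  y = 1: RHS = 23 is not a perfect cube.
  y = -1: RHS = -15 is not a perfect cube.
  y = 2: RHS = 156 is not a perfect cube.
  y = -2: RHS = -148 is not a perfect cube.
  y = 3: RHS = 517 is not a perfect cube.
  y = -3: RHS = -509 is not a perfect cube.
Continuing the search up to |y| = 35 finds no solutions either.
No (x, y) in the scanned range satisfies the equation.

No integer solutions with |y| ≤ 35.


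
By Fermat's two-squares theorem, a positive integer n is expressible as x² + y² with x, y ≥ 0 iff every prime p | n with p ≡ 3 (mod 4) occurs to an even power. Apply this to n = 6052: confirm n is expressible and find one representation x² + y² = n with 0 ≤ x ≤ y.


Step 1: Factor n = 6052 = 2^2 · 17 · 89.
Step 2: Check the mod-4 condition on each prime factor: 2 = 2 (special); 17 ≡ 1 (mod 4), exponent 1; 89 ≡ 1 (mod 4), exponent 1.
All primes ≡ 3 (mod 4) appear to even exponent (or don't appear), so by the two-squares theorem n IS expressible as a sum of two squares.
Step 3: Build a representation. Group n = k² · m with k = 2 and m = 17 · 89 = 1513 (a product of primes ≡ 1 (mod 4)); a representation of m scales to one of n via (k·x)² + (k·y)² = k²(x² + y²). Each prime p ≡ 1 (mod 4) is itself a sum of two squares; find a² by testing p − a² for a perfect square:
  17: 17 − 1² = 16 = 4² ⇒ 17 = 1² + 4².
  89: 89 − 1² = 88, 89 − 2² = 85, 89 − 3² = 80, 89 − 4² = 73, 89 − 5² = 64 = 8² ⇒ 89 = 5² + 8².
  Combine using the Brahmagupta–Fibonacci identity (a² + b²)(c² + d²) = (ac − bd)² + (ad + bc)² = (ac + bd)² + (ad − bc)²:
  17 · 89 = 1513: from (1² + 4²)(5² + 8²), take (1·5 − 4·8, 1·8 + 4·5) = (5 − 32, 8 + 20) = (-27, 28); dropping signs (only squares matter) gives (27, 28); check 27² + 28² = 729 + 784 = 1513 ✓.
  Scale by k = 2: (2·27, 2·28) = (54, 56).
Step 4: Order so x ≤ y and verify: 54² + 56² = 2916 + 3136 = 6052 = n. ✓

n = 6052 = 54² + 56² (one valid representation with x ≤ y).


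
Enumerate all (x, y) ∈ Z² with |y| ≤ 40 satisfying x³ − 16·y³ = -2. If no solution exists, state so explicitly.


The equation is x³ - 16y³ = -2. For fixed y, x³ = 16·y³ − 2, so a solution requires the RHS to be a perfect cube.
Strategy: iterate y from -40 to 40, compute RHS = 16·y³ − 2, and check whether it is a (positive or negative) perfect cube.
Check small values of y:
  y = 0: RHS = -2 is not a perfect cube.
  y = 1: RHS = 14 is not a perfect cube.
  y = -1: RHS = -18 is not a perfect cube.
  y = 2: RHS = 126 is not a perfect cube.
  y = -2: RHS = -130 is not a perfect cube.
  y = 3: RHS = 430 is not a perfect cube.
  y = -3: RHS = -434 is not a perfect cube.
Continuing the search up to |y| = 40 finds no solutions either.
No (x, y) in the scanned range satisfies the equation.

No integer solutions with |y| ≤ 40.


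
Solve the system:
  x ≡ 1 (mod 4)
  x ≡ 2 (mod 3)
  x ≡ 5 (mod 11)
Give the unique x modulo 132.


Moduli 4, 3, 11 are pairwise coprime; by CRT there is a unique solution modulo M = 4 · 3 · 11 = 132.
Solve pairwise, accumulating the modulus:
  Start with x ≡ 1 (mod 4).
  Combine with x ≡ 2 (mod 3): since gcd(4, 3) = 1, we get a unique residue mod 12.
    Write x = 1 + 4·t and substitute into x ≡ 2 (mod 3): 4·t ≡ 2 − 1 = 1 (mod 3).
    Reduce coefficients mod 3: 1·t ≡ 1 (mod 3).
    So t ≡ 1 (mod 3).
    Then x = 1 + 4·1 = 5, valid modulo lcm(4, 3) = 12: x ≡ 5 (mod 12).
  Combine with x ≡ 5 (mod 11): since gcd(12, 11) = 1, we get a unique residue mod 132.
    Write x = 5 + 12·t and substitute into x ≡ 5 (mod 11): 12·t ≡ 5 − 5 = 0 (mod 11).
    Reduce coefficients mod 11: 1·t ≡ 0 (mod 11).
    So t ≡ 0 (mod 11).
    Then x = 5 + 12·0 = 5, valid modulo lcm(12, 11) = 132: x ≡ 5 (mod 132).
Verify: 5 mod 4 = 1 ✓, 5 mod 3 = 2 ✓, 5 mod 11 = 5 ✓.

x ≡ 5 (mod 132).


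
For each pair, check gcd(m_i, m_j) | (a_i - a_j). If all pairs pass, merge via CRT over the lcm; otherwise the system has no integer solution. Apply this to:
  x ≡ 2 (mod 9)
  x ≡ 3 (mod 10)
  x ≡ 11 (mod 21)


Moduli 9, 10, 21 are not pairwise coprime, so CRT works modulo lcm(m_i) when all pairwise compatibility conditions hold.
Pairwise compatibility: gcd(m_i, m_j) must divide a_i - a_j for every pair.
Merge one congruence at a time:
  Start: x ≡ 2 (mod 9).
  Combine with x ≡ 3 (mod 10): gcd(9, 10) = 1; 3 - 2 = 1, which IS divisible by 1, so compatible.
    Write x = 2 + 9·t and substitute into x ≡ 3 (mod 10): 9·t ≡ 3 − 2 = 1 (mod 10).
    The inverse of 9 mod 10 is 9 (since 9·9 = 81 = 8·10 + 1), so t ≡ 9·1 = 9 ≡ 9 (mod 10).
    Then x = 2 + 9·9 = 83, valid modulo lcm(9, 10) = 90: x ≡ 83 (mod 90).
  Combine with x ≡ 11 (mod 21): gcd(90, 21) = 3; 11 - 83 = -72, which IS divisible by 3, so compatible.
    Write x = 83 + 90·t and substitute into x ≡ 11 (mod 21): 90·t ≡ 11 − 83 = -72 (mod 21).
    Divide the congruence (and modulus) by g = 3: 30·t ≡ -24 (mod 7).
    Reduce coefficients mod 7: 2·t ≡ 4 (mod 7).
    The inverse of 2 mod 7 is 4 (since 2·4 = 8 = 1·7 + 1), so t ≡ 4·4 = 16 ≡ 2 (mod 7).
    Then x = 83 + 90·2 = 263, valid modulo lcm(90, 21) = 630: x ≡ 263 (mod 630).
Verify: 263 mod 9 = 2, 263 mod 10 = 3, 263 mod 21 = 11.

x ≡ 263 (mod 630).


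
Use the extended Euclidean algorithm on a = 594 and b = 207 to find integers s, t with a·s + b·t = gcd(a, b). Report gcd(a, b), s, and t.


Euclidean algorithm on (594, 207) — divide until remainder is 0:
  594 = 2 · 207 + 180
  207 = 1 · 180 + 27
  180 = 6 · 27 + 18
  27 = 1 · 18 + 9
  18 = 2 · 9 + 0
gcd(594, 207) = 9.
Track Bezout coefficients alongside the remainders: start with r₀ = 594 = a·1 + b·0 (s = 1, t = 0) and r₁ = 207 = a·0 + b·1 (s = 0, t = 1); each new remainder r_{k+1} = r_{k-1} − q_k·r_k inherits s_{k+1} = s_{k-1} − q_k·s_k, t_{k+1} = t_{k-1} − q_k·t_k, so r_k = a·s_k + b·t_k at every step:
  q = 2: r = 180, s = 1 − 2·0 = 1, t = 0 − 2·1 = -2  (check: 594·1 + 207·(-2) = 180)
  q = 1: r = 27, s = 0 − 1·1 = -1, t = 1 − 1·(-2) = 3  (check: 594·(-1) + 207·3 = 27)
  q = 6: r = 18, s = 1 − 6·(-1) = 7, t = -2 − 6·3 = -20  (check: 594·7 + 207·(-20) = 18)
  q = 1: r = 9, s = -1 − 1·7 = -8, t = 3 − 1·(-20) = 23  (check: 594·(-8) + 207·23 = 9)
The row with r = 9 (the gcd) gives the Bezout coefficients s = -8, t = 23.
Result: 594 · (-8) + 207 · (23) = 9.

gcd(594, 207) = 9; s = -8, t = 23 (check: 594·(-8) + 207·23 = 9).


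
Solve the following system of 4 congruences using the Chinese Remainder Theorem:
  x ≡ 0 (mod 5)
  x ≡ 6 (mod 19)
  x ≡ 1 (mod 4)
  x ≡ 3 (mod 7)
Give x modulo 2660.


Product of moduli M = 5 · 19 · 4 · 7 = 2660.
Merge one congruence at a time:
  Start: x ≡ 0 (mod 5).
  Combine with x ≡ 6 (mod 19); new modulus lcm = 95.
    Write x = 0 + 5·t and substitute into x ≡ 6 (mod 19): 5·t ≡ 6 − 0 = 6 (mod 19).
    The inverse of 5 mod 19 is 4 (since 5·4 = 20 = 1·19 + 1), so t ≡ 4·6 = 24 ≡ 5 (mod 19).
    Then x = 0 + 5·5 = 25, valid modulo lcm(5, 19) = 95: x ≡ 25 (mod 95).
  Combine with x ≡ 1 (mod 4); new modulus lcm = 380.
    Write x = 25 + 95·t and substitute into x ≡ 1 (mod 4): 95·t ≡ 1 − 25 = -24 (mod 4).
    Reduce coefficients mod 4: 3·t ≡ 0 (mod 4).
    The inverse of 3 mod 4 is 3 (since 3·3 = 9 = 2·4 + 1), so t ≡ 3·0 = 0 ≡ 0 (mod 4).
    Then x = 25 + 95·0 = 25, valid modulo lcm(95, 4) = 380: x ≡ 25 (mod 380).
  Combine with x ≡ 3 (mod 7); new modulus lcm = 2660.
    Write x = 25 + 380·t and substitute into x ≡ 3 (mod 7): 380·t ≡ 3 − 25 = -22 (mod 7).
    Reduce coefficients mod 7: 2·t ≡ 6 (mod 7).
    The inverse of 2 mod 7 is 4 (since 2·4 = 8 = 1·7 + 1), so t ≡ 4·6 = 24 ≡ 3 (mod 7).
    Then x = 25 + 380·3 = 1165, valid modulo lcm(380, 7) = 2660: x ≡ 1165 (mod 2660).
Verify against each original: 1165 mod 5 = 0, 1165 mod 19 = 6, 1165 mod 4 = 1, 1165 mod 7 = 3.

x ≡ 1165 (mod 2660).


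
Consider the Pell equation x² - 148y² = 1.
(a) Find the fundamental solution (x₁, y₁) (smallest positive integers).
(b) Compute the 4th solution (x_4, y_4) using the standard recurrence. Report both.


Step 1: Find the fundamental solution (x₁, y₁) of x² - 148y² = 1.
  Expand √148 as a continued fraction. a₀ = ⌊√148⌋ = 12; iterate m_{k+1} = d_k·a_k − m_k, d_{k+1} = (148 − m_{k+1}²)/d_k, a_{k+1} = ⌊(a₀ + m_{k+1})/d_{k+1}⌋ (starting m₀ = 0, d₀ = 1), with convergents p_k = a_k·p_{k-1} + p_{k-2}, q_k = a_k·q_{k-1} + q_{k-2} (p₋₁ = 1, q₋₁ = 0):
  k = 0: a₀ = 12; p₀/q₀ = 12/1; p₀² − 148·q₀² = 144 − 148 = -4.
  k = 1: m = 12, d = 4, a = ⌊(12 + 12)/4⌋ = 6; p/q = (6·12 + 1)/(6·1 + 0) = 73/6; p² − 148·q² = 5329 − 5328 = 1.
  The first convergent with p² − 148·q² = 1 gives the fundamental solution (x₁, y₁) = (73, 6).
Step 2: Apply the recurrence (x_{n+1}, y_{n+1}) = (x₁x_n + 148y₁y_n, x₁y_n + y₁x_n) repeatedly.
  From (x_1, y_1) = (73, 6): x_2 = 73·73 + 148·6·6 = 10657; y_2 = 73·6 + 6·73 = 876.
  From (x_2, y_2) = (10657, 876): x_3 = 73·10657 + 148·6·876 = 1555849; y_3 = 73·876 + 6·10657 = 127890.
  From (x_3, y_3) = (1555849, 127890): x_4 = 73·1555849 + 148·6·127890 = 227143297; y_4 = 73·127890 + 6·1555849 = 18671064.
Step 3: Verify x_4² - 148·y_4² = 51594077372030209 - 51594077372030208 = 1 (should be 1). ✓

(x_1, y_1) = (73, 6); (x_4, y_4) = (227143297, 18671064).


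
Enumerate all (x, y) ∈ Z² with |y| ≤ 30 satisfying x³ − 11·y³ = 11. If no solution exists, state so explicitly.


The equation is x³ - 11y³ = 11. For fixed y, x³ = 11·y³ + 11, so a solution requires the RHS to be a perfect cube.
Strategy: iterate y from -30 to 30, compute RHS = 11·y³ + 11, and check whether it is a (positive or negative) perfect cube.
Check small values of y:
  y = 0: RHS = 11 is not a perfect cube.
  y = 1: RHS = 22 is not a perfect cube.
  y = -1: RHS = 0 = (0)³ ⇒ x = 0 works.
  y = 2: RHS = 99 is not a perfect cube.
  y = -2: RHS = -77 is not a perfect cube.
  y = 3: RHS = 308 is not a perfect cube.
  y = -3: RHS = -286 is not a perfect cube.
Continuing the search up to |y| = 30 finds no further solutions beyond those listed.
Collected solutions: (0, -1).

Solutions (with |y| ≤ 30): (0, -1).


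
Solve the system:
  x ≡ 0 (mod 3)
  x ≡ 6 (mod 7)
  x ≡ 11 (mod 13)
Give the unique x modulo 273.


Moduli 3, 7, 13 are pairwise coprime; by CRT there is a unique solution modulo M = 3 · 7 · 13 = 273.
Solve pairwise, accumulating the modulus:
  Start with x ≡ 0 (mod 3).
  Combine with x ≡ 6 (mod 7): since gcd(3, 7) = 1, we get a unique residue mod 21.
    Write x = 0 + 3·t and substitute into x ≡ 6 (mod 7): 3·t ≡ 6 − 0 = 6 (mod 7).
    The inverse of 3 mod 7 is 5 (since 3·5 = 15 = 2·7 + 1), so t ≡ 5·6 = 30 ≡ 2 (mod 7).
    Then x = 0 + 3·2 = 6, valid modulo lcm(3, 7) = 21: x ≡ 6 (mod 21).
  Combine with x ≡ 11 (mod 13): since gcd(21, 13) = 1, we get a unique residue mod 273.
    Write x = 6 + 21·t and substitute into x ≡ 11 (mod 13): 21·t ≡ 11 − 6 = 5 (mod 13).
    Reduce coefficients mod 13: 8·t ≡ 5 (mod 13).
    The inverse of 8 mod 13 is 5 (since 8·5 = 40 = 3·13 + 1), so t ≡ 5·5 = 25 ≡ 12 (mod 13).
    Then x = 6 + 21·12 = 258, valid modulo lcm(21, 13) = 273: x ≡ 258 (mod 273).
Verify: 258 mod 3 = 0 ✓, 258 mod 7 = 6 ✓, 258 mod 13 = 11 ✓.

x ≡ 258 (mod 273).


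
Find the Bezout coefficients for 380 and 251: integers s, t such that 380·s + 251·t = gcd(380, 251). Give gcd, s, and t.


Euclidean algorithm on (380, 251) — divide until remainder is 0:
  380 = 1 · 251 + 129
  251 = 1 · 129 + 122
  129 = 1 · 122 + 7
  122 = 17 · 7 + 3
  7 = 2 · 3 + 1
  3 = 3 · 1 + 0
gcd(380, 251) = 1.
Track Bezout coefficients alongside the remainders: start with r₀ = 380 = a·1 + b·0 (s = 1, t = 0) and r₁ = 251 = a·0 + b·1 (s = 0, t = 1); each new remainder r_{k+1} = r_{k-1} − q_k·r_k inherits s_{k+1} = s_{k-1} − q_k·s_k, t_{k+1} = t_{k-1} − q_k·t_k, so r_k = a·s_k + b·t_k at every step:
  q = 1: r = 129, s = 1 − 1·0 = 1, t = 0 − 1·1 = -1  (check: 380·1 + 251·(-1) = 129)
  q = 1: r = 122, s = 0 − 1·1 = -1, t = 1 − 1·(-1) = 2  (check: 380·(-1) + 251·2 = 122)
  q = 1: r = 7, s = 1 − 1·(-1) = 2, t = -1 − 1·2 = -3  (check: 380·2 + 251·(-3) = 7)
  q = 17: r = 3, s = -1 − 17·2 = -35, t = 2 − 17·(-3) = 53  (check: 380·(-35) + 251·53 = 3)
  q = 2: r = 1, s = 2 − 2·(-35) = 72, t = -3 − 2·53 = -109  (check: 380·72 + 251·(-109) = 1)
The row with r = 1 (the gcd) gives the Bezout coefficients s = 72, t = -109.
Result: 380 · (72) + 251 · (-109) = 1.

gcd(380, 251) = 1; s = 72, t = -109 (check: 380·72 + 251·(-109) = 1).


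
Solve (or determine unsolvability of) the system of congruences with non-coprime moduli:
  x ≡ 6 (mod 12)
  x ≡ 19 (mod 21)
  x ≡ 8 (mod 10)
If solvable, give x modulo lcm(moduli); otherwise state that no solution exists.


Moduli 12, 21, 10 are not pairwise coprime, so CRT works modulo lcm(m_i) when all pairwise compatibility conditions hold.
Pairwise compatibility: gcd(m_i, m_j) must divide a_i - a_j for every pair.
Merge one congruence at a time:
  Start: x ≡ 6 (mod 12).
  Combine with x ≡ 19 (mod 21): gcd(12, 21) = 3, and 19 - 6 = 13 is NOT divisible by 3.
    ⇒ system is inconsistent (no integer solution).

No solution (the system is inconsistent).


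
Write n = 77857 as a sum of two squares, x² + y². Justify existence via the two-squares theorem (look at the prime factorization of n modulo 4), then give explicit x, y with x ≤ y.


Step 1: Factor n = 77857 = 13 · 53 · 113.
Step 2: Check the mod-4 condition on each prime factor: 13 ≡ 1 (mod 4), exponent 1; 53 ≡ 1 (mod 4), exponent 1; 113 ≡ 1 (mod 4), exponent 1.
All primes ≡ 3 (mod 4) appear to even exponent (or don't appear), so by the two-squares theorem n IS expressible as a sum of two squares.
Step 3: Build a representation. Here n = 13 · 53 · 113 is a product of primes ≡ 1 (mod 4). Each prime p ≡ 1 (mod 4) is itself a sum of two squares; find a² by testing p − a² for a perfect square:
  13: 13 − 1² = 12, 13 − 2² = 9 = 3² ⇒ 13 = 2² + 3².
  53: 53 − 1² = 52, 53 − 2² = 49 = 7² ⇒ 53 = 2² + 7².
  113: 113 − 1² = 112, 113 − 2² = 109, 113 − 3² = 104, 113 − 4² = 97, 113 − 5² = 88, 113 − 6² = 77, 113 − 7² = 64 = 8² ⇒ 113 = 7² + 8².
  Combine using the Brahmagupta–Fibonacci identity (a² + b²)(c² + d²) = (ac − bd)² + (ad + bc)² = (ac + bd)² + (ad − bc)²:
  13 · 53 = 689: from (2² + 3²)(2² + 7²), take (2·2 − 3·7, 2·7 + 3·2) = (4 − 21, 14 + 6) = (-17, 20); dropping signs (only squares matter) gives (17, 20); check 17² + 20² = 289 + 400 = 689 ✓.
  689 · 113 = 77857: from (17² + 20²)(7² + 8²), take (17·7 − 20·8, 17·8 + 20·7) = (119 − 160, 136 + 140) = (-41, 276); dropping signs (only squares matter) gives (41, 276); check 41² + 276² = 1681 + 76176 = 77857 ✓.
Step 4: Order so x ≤ y and verify: 41² + 276² = 1681 + 76176 = 77857 = n. ✓

n = 77857 = 41² + 276² (one valid representation with x ≤ y).


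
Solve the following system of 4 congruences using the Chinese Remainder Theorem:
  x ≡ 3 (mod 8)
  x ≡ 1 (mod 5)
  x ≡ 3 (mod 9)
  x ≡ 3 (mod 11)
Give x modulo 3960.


Product of moduli M = 8 · 5 · 9 · 11 = 3960.
Merge one congruence at a time:
  Start: x ≡ 3 (mod 8).
  Combine with x ≡ 1 (mod 5); new modulus lcm = 40.
    Write x = 3 + 8·t and substitute into x ≡ 1 (mod 5): 8·t ≡ 1 − 3 = -2 (mod 5).
    Reduce coefficients mod 5: 3·t ≡ 3 (mod 5).
    The inverse of 3 mod 5 is 2 (since 3·2 = 6 = 1·5 + 1), so t ≡ 2·3 = 6 ≡ 1 (mod 5).
    Then x = 3 + 8·1 = 11, valid modulo lcm(8, 5) = 40: x ≡ 11 (mod 40).
  Combine with x ≡ 3 (mod 9); new modulus lcm = 360.
    Write x = 11 + 40·t and substitute into x ≡ 3 (mod 9): 40·t ≡ 3 − 11 = -8 (mod 9).
    Reduce coefficients mod 9: 4·t ≡ 1 (mod 9).
    The inverse of 4 mod 9 is 7 (since 4·7 = 28 = 3·9 + 1), so t ≡ 7·1 = 7 ≡ 7 (mod 9).
    Then x = 11 + 40·7 = 291, valid modulo lcm(40, 9) = 360: x ≡ 291 (mod 360).
  Combine with x ≡ 3 (mod 11); new modulus lcm = 3960.
    Write x = 291 + 360·t and substitute into x ≡ 3 (mod 11): 360·t ≡ 3 − 291 = -288 (mod 11).
    Reduce coefficients mod 11: 8·t ≡ 9 (mod 11).
    The inverse of 8 mod 11 is 7 (since 8·7 = 56 = 5·11 + 1), so t ≡ 7·9 = 63 ≡ 8 (mod 11).
    Then x = 291 + 360·8 = 3171, valid modulo lcm(360, 11) = 3960: x ≡ 3171 (mod 3960).
Verify against each original: 3171 mod 8 = 3, 3171 mod 5 = 1, 3171 mod 9 = 3, 3171 mod 11 = 3.

x ≡ 3171 (mod 3960).


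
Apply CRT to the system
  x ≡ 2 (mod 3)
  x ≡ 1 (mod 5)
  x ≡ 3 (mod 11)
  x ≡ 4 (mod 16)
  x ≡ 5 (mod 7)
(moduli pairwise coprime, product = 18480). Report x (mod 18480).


Product of moduli M = 3 · 5 · 11 · 16 · 7 = 18480.
Merge one congruence at a time:
  Start: x ≡ 2 (mod 3).
  Combine with x ≡ 1 (mod 5); new modulus lcm = 15.
    Write x = 2 + 3·t and substitute into x ≡ 1 (mod 5): 3·t ≡ 1 − 2 = -1 (mod 5).
    Reduce coefficients mod 5: 3·t ≡ 4 (mod 5).
    The inverse of 3 mod 5 is 2 (since 3·2 = 6 = 1·5 + 1), so t ≡ 2·4 = 8 ≡ 3 (mod 5).
    Then x = 2 + 3·3 = 11, valid modulo lcm(3, 5) = 15: x ≡ 11 (mod 15).
  Combine with x ≡ 3 (mod 11); new modulus lcm = 165.
    Write x = 11 + 15·t and substitute into x ≡ 3 (mod 11): 15·t ≡ 3 − 11 = -8 (mod 11).
    Reduce coefficients mod 11: 4·t ≡ 3 (mod 11).
    The inverse of 4 mod 11 is 3 (since 4·3 = 12 = 1·11 + 1), so t ≡ 3·3 = 9 ≡ 9 (mod 11).
    Then x = 11 + 15·9 = 146, valid modulo lcm(15, 11) = 165: x ≡ 146 (mod 165).
  Combine with x ≡ 4 (mod 16); new modulus lcm = 2640.
    Write x = 146 + 165·t and substitute into x ≡ 4 (mod 16): 165·t ≡ 4 − 146 = -142 (mod 16).
    Reduce coefficients mod 16: 5·t ≡ 2 (mod 16).
    The inverse of 5 mod 16 is 13 (since 5·13 = 65 = 4·16 + 1), so t ≡ 13·2 = 26 ≡ 10 (mod 16).
    Then x = 146 + 165·10 = 1796, valid modulo lcm(165, 16) = 2640: x ≡ 1796 (mod 2640).
  Combine with x ≡ 5 (mod 7); new modulus lcm = 18480.
    Write x = 1796 + 2640·t and substitute into x ≡ 5 (mod 7): 2640·t ≡ 5 − 1796 = -1791 (mod 7).
    Reduce coefficients mod 7: 1·t ≡ 1 (mod 7).
    So t ≡ 1 (mod 7).
    Then x = 1796 + 2640·1 = 4436, valid modulo lcm(2640, 7) = 18480: x ≡ 4436 (mod 18480).
Verify against each original: 4436 mod 3 = 2, 4436 mod 5 = 1, 4436 mod 11 = 3, 4436 mod 16 = 4, 4436 mod 7 = 5.

x ≡ 4436 (mod 18480).


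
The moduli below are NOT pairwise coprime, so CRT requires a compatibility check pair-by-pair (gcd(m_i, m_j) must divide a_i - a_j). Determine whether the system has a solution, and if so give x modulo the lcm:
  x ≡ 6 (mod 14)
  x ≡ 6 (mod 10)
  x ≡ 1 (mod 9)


Moduli 14, 10, 9 are not pairwise coprime, so CRT works modulo lcm(m_i) when all pairwise compatibility conditions hold.
Pairwise compatibility: gcd(m_i, m_j) must divide a_i - a_j for every pair.
Merge one congruence at a time:
  Start: x ≡ 6 (mod 14).
  Combine with x ≡ 6 (mod 10): gcd(14, 10) = 2; 6 - 6 = 0, which IS divisible by 2, so compatible.
    Write x = 6 + 14·t and substitute into x ≡ 6 (mod 10): 14·t ≡ 6 − 6 = 0 (mod 10).
    Divide the congruence (and modulus) by g = 2: 7·t ≡ 0 (mod 5).
    Reduce coefficients mod 5: 2·t ≡ 0 (mod 5).
    The inverse of 2 mod 5 is 3 (since 2·3 = 6 = 1·5 + 1), so t ≡ 3·0 = 0 ≡ 0 (mod 5).
    Then x = 6 + 14·0 = 6, valid modulo lcm(14, 10) = 70: x ≡ 6 (mod 70).
  Combine with x ≡ 1 (mod 9): gcd(70, 9) = 1; 1 - 6 = -5, which IS divisible by 1, so compatible.
    Write x = 6 + 70·t and substitute into x ≡ 1 (mod 9): 70·t ≡ 1 − 6 = -5 (mod 9).
    Reduce coefficients mod 9: 7·t ≡ 4 (mod 9).
    The inverse of 7 mod 9 is 4 (since 7·4 = 28 = 3·9 + 1), so t ≡ 4·4 = 16 ≡ 7 (mod 9).
    Then x = 6 + 70·7 = 496, valid modulo lcm(70, 9) = 630: x ≡ 496 (mod 630).
Verify: 496 mod 14 = 6, 496 mod 10 = 6, 496 mod 9 = 1.

x ≡ 496 (mod 630).


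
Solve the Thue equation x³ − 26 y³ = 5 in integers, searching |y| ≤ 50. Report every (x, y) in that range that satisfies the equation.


The equation is x³ - 26y³ = 5. For fixed y, x³ = 26·y³ + 5, so a solution requires the RHS to be a perfect cube.
Strategy: iterate y from -50 to 50, compute RHS = 26·y³ + 5, and check whether it is a (positive or negative) perfect cube.
Check small values of y:
  y = 0: RHS = 5 is not a perfect cube.
  y = 1: RHS = 31 is not a perfect cube.
  y = -1: RHS = -21 is not a perfect cube.
  y = 2: RHS = 213 is not a perfect cube.
  y = -2: RHS = -203 is not a perfect cube.
  y = 3: RHS = 707 is not a perfect cube.
  y = -3: RHS = -697 is not a perfect cube.
Continuing the search up to |y| = 50 finds no solutions either.
No (x, y) in the scanned range satisfies the equation.

No integer solutions with |y| ≤ 50.


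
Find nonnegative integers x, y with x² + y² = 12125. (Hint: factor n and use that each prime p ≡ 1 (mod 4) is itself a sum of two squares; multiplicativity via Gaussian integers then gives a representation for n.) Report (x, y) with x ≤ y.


Step 1: Factor n = 12125 = 5^3 · 97.
Step 2: Check the mod-4 condition on each prime factor: 5 ≡ 1 (mod 4), exponent 3; 97 ≡ 1 (mod 4), exponent 1.
All primes ≡ 3 (mod 4) appear to even exponent (or don't appear), so by the two-squares theorem n IS expressible as a sum of two squares.
Step 3: Build a representation. Group n = k² · m with k = 5 and m = 5 · 97 = 485 (a product of primes ≡ 1 (mod 4)); a representation of m scales to one of n via (k·x)² + (k·y)² = k²(x² + y²). Each prime p ≡ 1 (mod 4) is itself a sum of two squares; find a² by testing p − a² for a perfect square:
  5: 5 − 1² = 4 = 2² ⇒ 5 = 1² + 2².
  97: 97 − 1² = 96, 97 − 2² = 93, 97 − 3² = 88, 97 − 4² = 81 = 9² ⇒ 97 = 4² + 9².
  Combine using the Brahmagupta–Fibonacci identity (a² + b²)(c² + d²) = (ac − bd)² + (ad + bc)² = (ac + bd)² + (ad − bc)²:
  5 · 97 = 485: from (1² + 2²)(4² + 9²), take (1·4 − 2·9, 1·9 + 2·4) = (4 − 18, 9 + 8) = (-14, 17); dropping signs (only squares matter) gives (14, 17); check 14² + 17² = 196 + 289 = 485 ✓.
  Scale by k = 5: (5·14, 5·17) = (70, 85).
Step 4: Order so x ≤ y and verify: 70² + 85² = 4900 + 7225 = 12125 = n. ✓

n = 12125 = 70² + 85² (one valid representation with x ≤ y).


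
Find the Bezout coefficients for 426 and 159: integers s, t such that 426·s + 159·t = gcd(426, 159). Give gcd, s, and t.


Euclidean algorithm on (426, 159) — divide until remainder is 0:
  426 = 2 · 159 + 108
  159 = 1 · 108 + 51
  108 = 2 · 51 + 6
  51 = 8 · 6 + 3
  6 = 2 · 3 + 0
gcd(426, 159) = 3.
Track Bezout coefficients alongside the remainders: start with r₀ = 426 = a·1 + b·0 (s = 1, t = 0) and r₁ = 159 = a·0 + b·1 (s = 0, t = 1); each new remainder r_{k+1} = r_{k-1} − q_k·r_k inherits s_{k+1} = s_{k-1} − q_k·s_k, t_{k+1} = t_{k-1} − q_k·t_k, so r_k = a·s_k + b·t_k at every step:
  q = 2: r = 108, s = 1 − 2·0 = 1, t = 0 − 2·1 = -2  (check: 426·1 + 159·(-2) = 108)
  q = 1: r = 51, s = 0 − 1·1 = -1, t = 1 − 1·(-2) = 3  (check: 426·(-1) + 159·3 = 51)
  q = 2: r = 6, s = 1 − 2·(-1) = 3, t = -2 − 2·3 = -8  (check: 426·3 + 159·(-8) = 6)
  q = 8: r = 3, s = -1 − 8·3 = -25, t = 3 − 8·(-8) = 67  (check: 426·(-25) + 159·67 = 3)
The row with r = 3 (the gcd) gives the Bezout coefficients s = -25, t = 67.
Result: 426 · (-25) + 159 · (67) = 3.

gcd(426, 159) = 3; s = -25, t = 67 (check: 426·(-25) + 159·67 = 3).


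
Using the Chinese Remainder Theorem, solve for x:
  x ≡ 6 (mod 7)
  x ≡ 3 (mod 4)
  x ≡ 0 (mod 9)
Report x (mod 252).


Moduli 7, 4, 9 are pairwise coprime; by CRT there is a unique solution modulo M = 7 · 4 · 9 = 252.
Solve pairwise, accumulating the modulus:
  Start with x ≡ 6 (mod 7).
  Combine with x ≡ 3 (mod 4): since gcd(7, 4) = 1, we get a unique residue mod 28.
    Write x = 6 + 7·t and substitute into x ≡ 3 (mod 4): 7·t ≡ 3 − 6 = -3 (mod 4).
    Reduce coefficients mod 4: 3·t ≡ 1 (mod 4).
    The inverse of 3 mod 4 is 3 (since 3·3 = 9 = 2·4 + 1), so t ≡ 3·1 = 3 ≡ 3 (mod 4).
    Then x = 6 + 7·3 = 27, valid modulo lcm(7, 4) = 28: x ≡ 27 (mod 28).
  Combine with x ≡ 0 (mod 9): since gcd(28, 9) = 1, we get a unique residue mod 252.
    Write x = 27 + 28·t and substitute into x ≡ 0 (mod 9): 28·t ≡ 0 − 27 = -27 (mod 9).
    Reduce coefficients mod 9: 1·t ≡ 0 (mod 9).
    So t ≡ 0 (mod 9).
    Then x = 27 + 28·0 = 27, valid modulo lcm(28, 9) = 252: x ≡ 27 (mod 252).
Verify: 27 mod 7 = 6 ✓, 27 mod 4 = 3 ✓, 27 mod 9 = 0 ✓.

x ≡ 27 (mod 252).


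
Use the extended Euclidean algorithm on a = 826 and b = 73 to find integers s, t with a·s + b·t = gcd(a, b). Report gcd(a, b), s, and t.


Euclidean algorithm on (826, 73) — divide until remainder is 0:
  826 = 11 · 73 + 23
  73 = 3 · 23 + 4
  23 = 5 · 4 + 3
  4 = 1 · 3 + 1
  3 = 3 · 1 + 0
gcd(826, 73) = 1.
Track Bezout coefficients alongside the remainders: start with r₀ = 826 = a·1 + b·0 (s = 1, t = 0) and r₁ = 73 = a·0 + b·1 (s = 0, t = 1); each new remainder r_{k+1} = r_{k-1} − q_k·r_k inherits s_{k+1} = s_{k-1} − q_k·s_k, t_{k+1} = t_{k-1} − q_k·t_k, so r_k = a·s_k + b·t_k at every step:
  q = 11: r = 23, s = 1 − 11·0 = 1, t = 0 − 11·1 = -11  (check: 826·1 + 73·(-11) = 23)
  q = 3: r = 4, s = 0 − 3·1 = -3, t = 1 − 3·(-11) = 34  (check: 826·(-3) + 73·34 = 4)
  q = 5: r = 3, s = 1 − 5·(-3) = 16, t = -11 − 5·34 = -181  (check: 826·16 + 73·(-181) = 3)
  q = 1: r = 1, s = -3 − 1·16 = -19, t = 34 − 1·(-181) = 215  (check: 826·(-19) + 73·215 = 1)
The row with r = 1 (the gcd) gives the Bezout coefficients s = -19, t = 215.
Result: 826 · (-19) + 73 · (215) = 1.

gcd(826, 73) = 1; s = -19, t = 215 (check: 826·(-19) + 73·215 = 1).


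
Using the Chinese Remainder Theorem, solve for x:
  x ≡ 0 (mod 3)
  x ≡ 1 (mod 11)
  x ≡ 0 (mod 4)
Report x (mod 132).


Moduli 3, 11, 4 are pairwise coprime; by CRT there is a unique solution modulo M = 3 · 11 · 4 = 132.
Solve pairwise, accumulating the modulus:
  Start with x ≡ 0 (mod 3).
  Combine with x ≡ 1 (mod 11): since gcd(3, 11) = 1, we get a unique residue mod 33.
    Write x = 0 + 3·t and substitute into x ≡ 1 (mod 11): 3·t ≡ 1 − 0 = 1 (mod 11).
    The inverse of 3 mod 11 is 4 (since 3·4 = 12 = 1·11 + 1), so t ≡ 4·1 = 4 ≡ 4 (mod 11).
    Then x = 0 + 3·4 = 12, valid modulo lcm(3, 11) = 33: x ≡ 12 (mod 33).
  Combine with x ≡ 0 (mod 4): since gcd(33, 4) = 1, we get a unique residue mod 132.
    Write x = 12 + 33·t and substitute into x ≡ 0 (mod 4): 33·t ≡ 0 − 12 = -12 (mod 4).
    Reduce coefficients mod 4: 1·t ≡ 0 (mod 4).
    So t ≡ 0 (mod 4).
    Then x = 12 + 33·0 = 12, valid modulo lcm(33, 4) = 132: x ≡ 12 (mod 132).
Verify: 12 mod 3 = 0 ✓, 12 mod 11 = 1 ✓, 12 mod 4 = 0 ✓.

x ≡ 12 (mod 132).


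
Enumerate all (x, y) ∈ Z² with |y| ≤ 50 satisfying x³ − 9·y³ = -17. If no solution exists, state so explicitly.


The equation is x³ - 9y³ = -17. For fixed y, x³ = 9·y³ − 17, so a solution requires the RHS to be a perfect cube.
Strategy: iterate y from -50 to 50, compute RHS = 9·y³ − 17, and check whether it is a (positive or negative) perfect cube.
Check small values of y:
  y = 0: RHS = -17 is not a perfect cube.
  y = 1: RHS = -8 = (-2)³ ⇒ x = -2 works.
  y = -1: RHS = -26 is not a perfect cube.
  y = 2: RHS = 55 is not a perfect cube.
  y = -2: RHS = -89 is not a perfect cube.
  y = 3: RHS = 226 is not a perfect cube.
  y = -3: RHS = -260 is not a perfect cube.
Continuing, at y = 25: RHS = 140608 = (52)³ ⇒ x = 52 works.
Searching the remaining y in |y| ≤ 50 finds no further solutions.
Collected solutions: (-2, 1), (52, 25).

Solutions (with |y| ≤ 50): (-2, 1), (52, 25).


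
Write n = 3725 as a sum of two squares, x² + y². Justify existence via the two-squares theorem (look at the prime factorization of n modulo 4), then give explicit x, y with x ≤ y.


Step 1: Factor n = 3725 = 5^2 · 149.
Step 2: Check the mod-4 condition on each prime factor: 5 ≡ 1 (mod 4), exponent 2; 149 ≡ 1 (mod 4), exponent 1.
All primes ≡ 3 (mod 4) appear to even exponent (or don't appear), so by the two-squares theorem n IS expressible as a sum of two squares.
Step 3: Build a representation. Here n = 5 · 5 · 149 is a product of primes ≡ 1 (mod 4). Each prime p ≡ 1 (mod 4) is itself a sum of two squares; find a² by testing p − a² for a perfect square:
  5: 5 − 1² = 4 = 2² ⇒ 5 = 1² + 2².
  149: 149 − 1² = 148, 149 − 2² = 145, 149 − 3² = 140, 149 − 4² = 133, 149 − 5² = 124, 149 − 6² = 113, 149 − 7² = 100 = 10² ⇒ 149 = 7² + 10².
  Combine using the Brahmagupta–Fibonacci identity (a² + b²)(c² + d²) = (ac − bd)² + (ad + bc)² = (ac + bd)² + (ad − bc)²:
  5 · 5 = 25: from (1² + 2²)(1² + 2²), take (1·1 − 2·2, 1·2 + 2·1) = (1 − 4, 2 + 2) = (-3, 4); dropping signs (only squares matter) gives (3, 4); check 3² + 4² = 9 + 16 = 25 ✓.
  25 · 149 = 3725: from (3² + 4²)(7² + 10²), take (3·7 − 4·10, 3·10 + 4·7) = (21 − 40, 30 + 28) = (-19, 58); dropping signs (only squares matter) gives (19, 58); check 19² + 58² = 361 + 3364 = 3725 ✓.
Step 4: Order so x ≤ y and verify: 19² + 58² = 361 + 3364 = 3725 = n. ✓

n = 3725 = 19² + 58² (one valid representation with x ≤ y).
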